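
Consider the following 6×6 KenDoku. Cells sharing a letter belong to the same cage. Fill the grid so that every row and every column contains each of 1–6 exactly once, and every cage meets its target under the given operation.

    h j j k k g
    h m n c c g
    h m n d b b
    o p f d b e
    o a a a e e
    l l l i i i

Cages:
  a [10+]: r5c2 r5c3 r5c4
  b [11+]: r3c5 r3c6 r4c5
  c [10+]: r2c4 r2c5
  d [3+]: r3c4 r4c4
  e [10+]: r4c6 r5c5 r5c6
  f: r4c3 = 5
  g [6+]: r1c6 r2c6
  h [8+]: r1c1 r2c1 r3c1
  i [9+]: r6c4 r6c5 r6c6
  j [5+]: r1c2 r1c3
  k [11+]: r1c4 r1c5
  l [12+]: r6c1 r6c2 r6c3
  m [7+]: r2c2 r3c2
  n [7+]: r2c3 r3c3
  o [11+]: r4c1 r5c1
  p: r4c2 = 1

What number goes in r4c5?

3

Cage p is a single given cell, which forces r4c2 = 1.
Cage f is a single given cell, leaving r4c3 = 5.
Row 4 now contains 1, which forces r4c4 = 2.
2 is placed in column 4, leaving r3c4 = 1.
Row 4 now contains 5, which forces r4c1 = 6.
The two cells of cage o must have sum 11, which forces r5c1 = 5.
Cage a has sum 10, so r5c3 = 1.
In row 5, 2 can only go at r5c6, so r5c6 = 2.
Cage e has sum 10, so r4c6 = 4.
Cage e has sum 10, leaving r5c5 = 4.
The two cells of cage c must have sum 10; hence r2c4 = 4.
Column 5 now contains 4, so r2c5 = 6.
Row 4 now contains 4, leaving r4c5 = 3.
The two cells of cage k must have sum 11, which forces r1c4 = 6.
Column 5 already has 6, so r1c5 = 5.
5 is placed in row 1, leaving r1c6 = 1.
Row 2 now contains 4, leaving r2c3 = 3.
Column 6 now contains 1, so r2c6 = 5.
Cage n's pair has sum 7, leaving r3c3 = 4.
Column 5 already has 5, leaving r3c5 = 2.
Column 4 already has 6, leaving r5c4 = 3.
Column 4 now contains 3, so r6c4 = 5.
Column 5 already has 2, leaving r6c5 = 1.
Column 6 already has 5, which forces r6c6 = 3.
Cage h has sum 8, so r1c1 = 4.
Cage j needs two cells with sum 5, which forces r1c2 = 3.
3 is placed in column 3, leaving r1c3 = 2.
Row 2 now contains 3, so r2c1 = 1.
Row 2 already has 5, which forces r2c2 = 2.
4 is placed in row 3, leaving r3c1 = 3.
Row 3 already has 2, which forces r3c2 = 5.
Column 6 now contains 3, so r3c6 = 6.
Row 5 already has 3, so r5c2 = 6.
Column 1 now contains 4, so r6c1 = 2.
Column 2 now contains 6, leaving r6c2 = 4.
Column 3 now contains 2; hence r6c3 = 6.
The full grid is 4 3 2 6 5 1 / 1 2 3 4 6 5 / 3 5 4 1 2 6 / 6 1 5 2 3 4 / 5 6 1 3 4 2 / 2 4 6 5 1 3.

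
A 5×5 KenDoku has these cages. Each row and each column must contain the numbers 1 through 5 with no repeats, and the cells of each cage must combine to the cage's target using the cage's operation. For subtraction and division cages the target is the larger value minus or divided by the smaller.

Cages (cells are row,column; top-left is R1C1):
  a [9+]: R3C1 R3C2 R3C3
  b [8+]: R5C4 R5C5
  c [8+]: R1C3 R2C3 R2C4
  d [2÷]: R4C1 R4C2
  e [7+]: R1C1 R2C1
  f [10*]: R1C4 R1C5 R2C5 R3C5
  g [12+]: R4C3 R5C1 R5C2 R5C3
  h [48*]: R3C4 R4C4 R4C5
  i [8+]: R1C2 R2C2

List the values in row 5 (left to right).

2 4 1 5 3

Cage f needs product 10, leaving R1C4 = 1.
The 3 cells of cage h must have product 48, so R3C4 = 4.
Cage h needs product 48, leaving R4C4 = 3.
The 3 cells of cage h must have product 48, leaving R4C5 = 4.
3 is placed in column 4, leaving R5C4 = 5.
Row 5 now contains 5, so R5C5 = 3.
Column 4 already has 5; hence R2C4 = 2.
Cage g has sum 12, which forces R4C3 = 5.
Column 3 already has 5; hence R1C3 = 2.
Row 1 already has 2; hence R1C5 = 5.
Cage c needs sum 8, so R2C3 = 4.
5 is placed in column 5, which forces R2C5 = 1.
Column 5 now contains 1; hence R3C5 = 2.
Column 3 now contains 4, which forces R5C3 = 1.
The two cells of cage e must have sum 7, so R1C1 = 4.
Row 1 now contains 5, so R1C2 = 3.
Cage e's pair has sum 7, which forces R2C1 = 3.
Cage i's pair has sum 8, so R2C2 = 5.
Column 2 already has 5, leaving R3C2 = 1.
Column 3 now contains 1, leaving R3C3 = 3.
1 is placed in column 2, leaving R4C2 = 2.
Column 1 now contains 4, which forces R5C1 = 2.
Column 2 now contains 2; hence R5C2 = 4.
Row 3 now contains 1; hence R3C1 = 5.
Row 4 already has 2, leaving R4C1 = 1.
Completed grid: 4 3 2 1 5 / 3 5 4 2 1 / 5 1 3 4 2 / 1 2 5 3 4 / 2 4 1 5 3.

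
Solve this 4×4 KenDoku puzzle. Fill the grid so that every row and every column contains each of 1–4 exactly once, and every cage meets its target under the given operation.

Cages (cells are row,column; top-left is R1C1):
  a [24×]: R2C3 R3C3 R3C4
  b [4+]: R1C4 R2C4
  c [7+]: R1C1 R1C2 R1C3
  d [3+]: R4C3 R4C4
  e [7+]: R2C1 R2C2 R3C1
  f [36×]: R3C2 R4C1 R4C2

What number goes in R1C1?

Cage f has product 36; hence R3C2 = 3.
The 3 cells of cage f must have product 36; hence R4C1 = 3.
Cage f has product 36, so R4C2 = 4.
Cage a has product 24, which forces R2C3 = 3.
3 is placed in row 2; hence R2C4 = 1.
Column 4 now contains 1, leaving R4C4 = 2.
Column 4 now contains 1; hence R1C4 = 3.
The 3 cells of cage e must have sum 7; hence R2C1 = 4.
1 is placed in row 2, so R2C2 = 2.
Cage e needs sum 7, so R3C1 = 1.
Cage a has product 24, which forces R3C3 = 2.
Column 4 already has 2; hence R3C4 = 4.
Row 4 now contains 2, which forces R4C3 = 1.
1 is placed in column 1, so R1C1 = 2.
Column 2 now contains 2; hence R1C2 = 1.
Column 3 now contains 1; hence R1C3 = 4.
Filled in: 2 1 4 3 / 4 2 3 1 / 1 3 2 4 / 3 4 1 2.

2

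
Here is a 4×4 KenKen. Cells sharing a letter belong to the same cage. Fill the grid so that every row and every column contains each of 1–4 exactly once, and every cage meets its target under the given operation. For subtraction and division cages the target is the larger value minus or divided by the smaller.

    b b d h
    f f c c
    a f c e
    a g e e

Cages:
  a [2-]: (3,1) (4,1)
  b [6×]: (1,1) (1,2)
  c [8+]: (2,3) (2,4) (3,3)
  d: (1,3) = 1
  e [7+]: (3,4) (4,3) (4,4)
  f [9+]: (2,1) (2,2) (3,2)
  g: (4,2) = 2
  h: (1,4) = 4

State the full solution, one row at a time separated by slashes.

2 3 1 4 / 4 1 2 3 / 1 4 3 2 / 3 2 4 1

Cage d is a single given cell, so (1,3) = 1.
H is a freebie; hence (1,4) = 4.
Cage g is given; hence (4,2) = 2.
Cage b's pair has product 6, leaving (1,1) = 2.
Column 2 now contains 2, which forces (1,2) = 3.
Column 1 already has 2, so (2,1) = 4.
Row 2 already has 4, so (2,2) = 1.
Column 2 already has 3, so (3,2) = 4.
The 3 cells of cage e must have sum 7, which forces (4,4) = 1.
The 3 cells of cage c must have sum 8; hence (2,3) = 2.
Cage c has sum 8, leaving (2,4) = 3.
Cage a's pair has difference 2; hence (3,1) = 1.
The 3 cells of cage c must have sum 8, so (3,3) = 3.
3 is placed in column 4, leaving (3,4) = 2.
1 is placed in row 4; hence (4,1) = 3.
3 is placed in column 3, which forces (4,3) = 4.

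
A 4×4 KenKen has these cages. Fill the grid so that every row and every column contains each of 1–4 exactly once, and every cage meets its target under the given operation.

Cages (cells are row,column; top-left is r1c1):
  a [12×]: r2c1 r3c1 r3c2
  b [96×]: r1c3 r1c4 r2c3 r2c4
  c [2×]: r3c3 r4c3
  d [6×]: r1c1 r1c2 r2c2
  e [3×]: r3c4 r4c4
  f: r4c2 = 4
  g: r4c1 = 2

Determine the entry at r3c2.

3

Cage g is given, so r4c1 = 2.
Cage f is a single given cell, which forces r4c2 = 4.
Row 4 already has 2, so r4c3 = 1.
Row 4 already has 1, which forces r4c4 = 3.
Column 3 now contains 1, leaving r3c3 = 2.
3 is placed in column 4, so r3c4 = 1.
Cage a needs product 12, so r2c1 = 1.
The 3 cells of cage a must have product 12, which forces r3c1 = 4.
1 is placed in row 3, which forces r3c2 = 3.
Column 1 now contains 1, which forces r1c1 = 3.
Cage d has product 6, which forces r1c2 = 1.
3 is placed in row 1, leaving r1c3 = 4.
4 is placed in row 1, leaving r1c4 = 2.
3 is placed in column 2, which forces r2c2 = 2.
4 is placed in column 3, so r2c3 = 3.
Column 4 now contains 2, leaving r2c4 = 4.
Filled in: 3 1 4 2 / 1 2 3 4 / 4 3 2 1 / 2 4 1 3.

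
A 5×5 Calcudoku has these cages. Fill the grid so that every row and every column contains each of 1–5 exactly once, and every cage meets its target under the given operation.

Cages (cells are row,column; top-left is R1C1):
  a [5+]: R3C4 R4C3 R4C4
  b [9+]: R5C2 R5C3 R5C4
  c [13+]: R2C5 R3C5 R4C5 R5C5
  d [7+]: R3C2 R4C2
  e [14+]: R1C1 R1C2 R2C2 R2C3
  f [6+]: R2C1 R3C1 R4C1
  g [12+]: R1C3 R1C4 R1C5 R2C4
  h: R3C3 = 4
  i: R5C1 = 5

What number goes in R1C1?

4

Cage h is a single given cell; hence R3C3 = 4.
I is a freebie, leaving R5C1 = 5.
In row 5, 1 can only go at R5C5, so R5C5 = 1.
In column 1, 4 can only go at R1C1, so R1C1 = 4.
Column 2 needs a 1, and only R1C2 is open for it.
The 4 cells of cage e must have sum 14; hence R2C2 = 4.
Cage e has sum 14; hence R2C3 = 5.
The 4 cells of cage g must have sum 12, so R2C4 = 2.
5 is placed in row 2, which forces R2C5 = 3.
Column 4 already has 2, which forces R3C4 = 1.
Column 5 already has 3, so R3C5 = 5.
Column 4 now contains 1; hence R4C4 = 3.
5 is placed in column 5, which forces R4C5 = 4.
3 is placed in column 4, leaving R5C4 = 4.
Cage g needs sum 12, which forces R1C3 = 3.
3 is placed in column 4, so R1C4 = 5.
5 is placed in column 5; hence R1C5 = 2.
Row 2 now contains 3; hence R2C1 = 1.
Cage f has sum 6, so R3C1 = 3.
Cage d's pair has sum 7, which forces R3C2 = 2.
Cage f has sum 6; hence R4C1 = 2.
Cage d needs two cells with sum 7; hence R4C2 = 5.
Cage a needs sum 5, leaving R4C3 = 1.
2 is placed in column 2, which forces R5C2 = 3.
3 is placed in column 3, which forces R5C3 = 2.
Completed grid: 4 1 3 5 2 / 1 4 5 2 3 / 3 2 4 1 5 / 2 5 1 3 4 / 5 3 2 4 1.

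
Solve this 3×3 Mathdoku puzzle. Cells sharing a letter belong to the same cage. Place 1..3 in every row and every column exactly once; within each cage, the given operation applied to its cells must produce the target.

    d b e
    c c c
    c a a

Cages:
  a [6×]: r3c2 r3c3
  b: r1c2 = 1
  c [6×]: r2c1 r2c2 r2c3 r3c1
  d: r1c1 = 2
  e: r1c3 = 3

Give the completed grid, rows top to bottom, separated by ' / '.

Cage d is a single given cell, which forces r1c1 = 2.
Cage b is a single given cell, which forces r1c2 = 1.
E is a freebie, leaving r1c3 = 3.
Column 1 now contains 2, which forces r2c1 = 3.
Row 2 now contains 3, leaving r2c2 = 2.
Row 2 already has 2, so r2c3 = 1.
Cage c needs product 6, leaving r3c1 = 1.
2 is placed in column 2, so r3c2 = 3.
3 is placed in column 3; hence r3c3 = 2.

2 1 3 / 3 2 1 / 1 3 2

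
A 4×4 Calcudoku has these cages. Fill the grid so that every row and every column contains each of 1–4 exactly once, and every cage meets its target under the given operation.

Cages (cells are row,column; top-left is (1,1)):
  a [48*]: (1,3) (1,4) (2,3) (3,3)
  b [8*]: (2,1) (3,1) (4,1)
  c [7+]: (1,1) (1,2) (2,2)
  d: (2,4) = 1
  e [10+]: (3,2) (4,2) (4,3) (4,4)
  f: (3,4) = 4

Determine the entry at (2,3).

D is a freebie, so (2,4) = 1.
Cage f is a single given cell; hence (3,4) = 4.
4 is placed in column 4; hence (1,4) = 2.
Column 4 now contains 2, so (4,4) = 3.
In row 3, 3 can only go at (3,3), so (3,3) = 3.
3 is placed in column 3, so (1,3) = 4.
Cage a has product 48, which forces (2,3) = 2.
Column 3 now contains 2, so (4,3) = 1.
The 3 cells of cage c must have sum 7, leaving (1,1) = 3.
Row 1 now contains 4, so (1,2) = 1.
2 is placed in row 2, which forces (2,1) = 4.
2 is placed in row 2, which forces (2,2) = 3.
The 3 cells of cage b must have product 8, leaving (3,1) = 1.
Cage e has sum 10, leaving (3,2) = 2.
The 3 cells of cage b must have product 8; hence (4,1) = 2.
The 4 cells of cage e must have sum 10, leaving (4,2) = 4.
Filled in: 3 1 4 2 / 4 3 2 1 / 1 2 3 4 / 2 4 1 3.

2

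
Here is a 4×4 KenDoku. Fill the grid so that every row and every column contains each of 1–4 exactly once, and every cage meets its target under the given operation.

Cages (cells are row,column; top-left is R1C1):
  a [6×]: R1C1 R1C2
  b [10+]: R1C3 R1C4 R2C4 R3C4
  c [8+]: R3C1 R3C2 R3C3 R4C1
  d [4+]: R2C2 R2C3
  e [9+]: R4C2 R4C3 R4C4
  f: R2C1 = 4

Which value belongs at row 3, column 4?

3

F is a freebie, leaving R2C1 = 4.
In row 2, 2 can only go at R2C4, so R2C4 = 2.
In row 4, 1 can only go at R4C1, so R4C1 = 1.
Cage c needs sum 8, so R3C1 = 2.
Column 1 already has 2, leaving R1C1 = 3.
Cage a's pair has product 6, leaving R1C2 = 2.
Cage b has sum 10, leaving R3C4 = 3.
The 3 cells of cage e must have sum 9, so R4C3 = 2.
Column 4 now contains 3, which forces R4C4 = 4.
The 4 cells of cage b must have sum 10, so R1C3 = 4.
Column 4 now contains 4; hence R1C4 = 1.
Column 3 now contains 4, so R3C3 = 1.
Row 4 now contains 4, which forces R4C2 = 3.
Column 2 now contains 3, so R2C2 = 1.
1 is placed in column 3, leaving R2C3 = 3.
1 is placed in row 3, so R3C2 = 4.
The full grid is 3 2 4 1 / 4 1 3 2 / 2 4 1 3 / 1 3 2 4.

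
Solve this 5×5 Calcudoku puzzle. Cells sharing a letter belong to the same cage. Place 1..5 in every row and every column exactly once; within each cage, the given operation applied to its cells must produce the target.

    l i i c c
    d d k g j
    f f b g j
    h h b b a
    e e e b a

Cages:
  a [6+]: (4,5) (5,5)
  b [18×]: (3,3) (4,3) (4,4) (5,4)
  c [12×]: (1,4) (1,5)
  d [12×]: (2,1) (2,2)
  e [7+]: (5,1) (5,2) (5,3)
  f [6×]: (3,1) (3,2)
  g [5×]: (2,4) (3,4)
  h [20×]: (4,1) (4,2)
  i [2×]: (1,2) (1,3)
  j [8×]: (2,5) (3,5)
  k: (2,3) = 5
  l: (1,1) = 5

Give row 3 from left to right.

L is a freebie, leaving (1,1) = 5.
Cage k is a single given cell, leaving (2,3) = 5.
Row 2 now contains 5; hence (2,4) = 1.
Column 4 now contains 1, leaving (3,4) = 5.
Column 1 already has 5, which forces (4,1) = 4.
Row 4 already has 4; hence (4,2) = 5.
Column 1 already has 4, which forces (2,1) = 3.
Cage d's pair has product 12, leaving (2,2) = 4.
Row 2 already has 4, so (2,5) = 2.
Column 1 already has 3; hence (3,1) = 2.
Row 3 already has 2; hence (3,2) = 3.
Row 3 already has 3, so (3,3) = 1.
2 is placed in column 5, so (3,5) = 4.
1 is placed in column 3; hence (4,3) = 3.
Row 4 already has 3, leaving (4,4) = 2.
2 is placed in column 5, which forces (4,5) = 1.
Column 1 now contains 2, so (5,1) = 1.
Row 5 now contains 1; hence (5,2) = 2.
2 is placed in row 5, which forces (5,3) = 4.
2 is placed in column 4, which forces (5,4) = 3.
Column 5 now contains 4, so (5,5) = 5.
Column 2 already has 2, leaving (1,2) = 1.
1 is placed in column 3, so (1,3) = 2.
3 is placed in column 4, so (1,4) = 4.
Column 5 now contains 4, leaving (1,5) = 3.
Completed grid: 5 1 2 4 3 / 3 4 5 1 2 / 2 3 1 5 4 / 4 5 3 2 1 / 1 2 4 3 5.

2 3 1 5 4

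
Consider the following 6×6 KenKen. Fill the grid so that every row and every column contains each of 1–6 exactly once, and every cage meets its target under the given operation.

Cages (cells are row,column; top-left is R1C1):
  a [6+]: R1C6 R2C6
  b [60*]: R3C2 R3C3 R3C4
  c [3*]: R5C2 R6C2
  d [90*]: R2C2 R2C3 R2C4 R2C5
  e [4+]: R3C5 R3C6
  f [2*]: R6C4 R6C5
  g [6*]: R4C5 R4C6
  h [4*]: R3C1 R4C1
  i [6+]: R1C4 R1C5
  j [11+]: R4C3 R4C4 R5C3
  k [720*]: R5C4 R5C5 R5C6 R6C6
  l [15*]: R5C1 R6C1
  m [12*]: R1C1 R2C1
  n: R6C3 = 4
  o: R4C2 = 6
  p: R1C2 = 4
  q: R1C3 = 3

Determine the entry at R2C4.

3

P is a freebie; hence R1C2 = 4.
Cage q is a single given cell, so R1C3 = 3.
Cage o is given, leaving R4C2 = 6.
N is a freebie, which forces R6C3 = 4.
The 4 cells of cage k must have product 720, which forces R6C6 = 6.
In row 1, 6 can only go at R1C1, so R1C1 = 6.
Column 1 already has 6, so R2C1 = 2.
The only place for 2 in row 1 is R1C6.
Cage a's pair has sum 6, which forces R2C6 = 4.
The two cells of cage g must have product 6, so R4C5 = 2.
Column 6 already has 2, leaving R4C6 = 3.
Column 6 already has 4, leaving R5C6 = 5.
Column 5 now contains 2, leaving R6C5 = 1.
Cage i's pair has sum 6, so R1C4 = 1.
1 is placed in column 5, so R1C5 = 5.
1 is placed in column 5, which forces R3C5 = 3.
Column 6 now contains 3, which forces R3C6 = 1.
Cage j has sum 11; hence R4C4 = 4.
Row 5 already has 5, leaving R5C1 = 3.
The two cells of cage c must have product 3, leaving R5C2 = 1.
4 is placed in column 4; hence R5C4 = 6.
Row 5 now contains 6, leaving R5C5 = 4.
Cage l's pair has product 15, so R6C1 = 5.
Row 6 already has 1, so R6C2 = 3.
Row 6 already has 1; hence R6C4 = 2.
3 is placed in column 2, leaving R2C2 = 5.
The 4 cells of cage d must have product 90, leaving R2C3 = 1.
Cage d needs product 90; hence R2C4 = 3.
3 is placed in column 5, which forces R2C5 = 6.
1 is placed in row 3; hence R3C1 = 4.
Cage b has product 60, which forces R3C2 = 2.
Cage b needs product 60; hence R3C3 = 6.
2 is placed in column 4, which forces R3C4 = 5.
Row 4 already has 4, so R4C1 = 1.
Cage j has sum 11, leaving R4C3 = 5.
Row 5 now contains 6, leaving R5C3 = 2.
Completed grid: 6 4 3 1 5 2 / 2 5 1 3 6 4 / 4 2 6 5 3 1 / 1 6 5 4 2 3 / 3 1 2 6 4 5 / 5 3 4 2 1 6.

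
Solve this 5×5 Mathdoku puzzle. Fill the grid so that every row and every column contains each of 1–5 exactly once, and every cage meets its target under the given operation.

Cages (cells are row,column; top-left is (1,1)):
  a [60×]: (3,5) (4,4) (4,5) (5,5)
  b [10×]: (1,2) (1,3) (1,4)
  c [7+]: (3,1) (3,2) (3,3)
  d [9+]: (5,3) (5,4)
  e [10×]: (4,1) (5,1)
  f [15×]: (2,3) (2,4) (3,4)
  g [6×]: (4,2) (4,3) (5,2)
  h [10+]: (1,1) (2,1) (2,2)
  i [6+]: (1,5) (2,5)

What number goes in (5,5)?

Row 1 needs a 3, and only (1,1) is open for it.
The only place for 4 in row 1 is (1,5).
Cage i's pair has sum 6; hence (2,5) = 2.
Cage h needs sum 10, so (2,1) = 4.
Cage h needs sum 10, leaving (2,2) = 3.
Cage a needs product 60; hence (4,4) = 4.
4 is placed in column 4, which forces (5,4) = 5.
Cage f needs product 15, leaving (2,3) = 5.
Column 4 already has 5, which forces (2,4) = 1.
The 3 cells of cage f must have product 15, so (3,4) = 3.
Cage e's pair has product 10, so (4,1) = 5.
The 3 cells of cage g must have product 6, which forces (4,3) = 3.
3 is placed in row 4, leaving (4,5) = 1.
Row 5 already has 5, which forces (5,1) = 2.
Row 5 already has 2, so (5,2) = 1.
Row 5 already has 5, so (5,3) = 4.
Column 5 already has 1, leaving (5,5) = 3.
The 3 cells of cage b must have product 10, which forces (1,2) = 5.
Cage b needs product 10; hence (1,3) = 1.
Column 4 now contains 1, leaving (1,4) = 2.
2 is placed in column 1, so (3,1) = 1.
Cage c has sum 7, which forces (3,2) = 4.
Cage c needs sum 7; hence (3,3) = 2.
Column 5 already has 1; hence (3,5) = 5.
1 is placed in row 4, which forces (4,2) = 2.
The full grid is 3 5 1 2 4 / 4 3 5 1 2 / 1 4 2 3 5 / 5 2 3 4 1 / 2 1 4 5 3.

3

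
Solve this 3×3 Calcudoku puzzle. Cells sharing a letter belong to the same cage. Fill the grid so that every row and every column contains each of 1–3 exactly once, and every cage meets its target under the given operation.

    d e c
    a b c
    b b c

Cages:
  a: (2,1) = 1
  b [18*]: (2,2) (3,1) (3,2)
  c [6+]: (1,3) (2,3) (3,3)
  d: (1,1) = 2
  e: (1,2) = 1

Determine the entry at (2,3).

Cage d is a single given cell, leaving (1,1) = 2.
Cage e is given, so (1,2) = 1.
1 is placed in row 1, so (1,3) = 3.
A is a freebie, so (2,1) = 1.
Cage b needs product 18, leaving (2,2) = 3.
1 is placed in row 2; hence (2,3) = 2.
Cage b needs product 18, leaving (3,1) = 3.
Cage b has product 18, leaving (3,2) = 2.
Column 3 now contains 2, which forces (3,3) = 1.
Completed grid: 2 1 3 / 1 3 2 / 3 2 1.

2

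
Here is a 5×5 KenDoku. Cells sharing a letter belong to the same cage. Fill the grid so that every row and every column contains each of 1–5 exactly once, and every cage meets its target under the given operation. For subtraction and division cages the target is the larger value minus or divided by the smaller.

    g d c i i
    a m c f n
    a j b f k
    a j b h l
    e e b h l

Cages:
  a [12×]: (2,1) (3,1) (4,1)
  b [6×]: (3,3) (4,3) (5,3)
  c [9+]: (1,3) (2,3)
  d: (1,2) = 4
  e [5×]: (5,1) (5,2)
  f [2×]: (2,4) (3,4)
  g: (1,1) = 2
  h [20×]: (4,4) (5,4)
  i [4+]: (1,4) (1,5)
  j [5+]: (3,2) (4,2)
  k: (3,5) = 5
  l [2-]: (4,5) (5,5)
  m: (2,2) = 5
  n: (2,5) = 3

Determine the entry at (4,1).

Cage g is given, so (1,1) = 2.
D is a freebie, leaving (1,2) = 4.
Row 1 already has 4; hence (1,3) = 5.
Cage m is given; hence (2,2) = 5.
Column 3 already has 5, so (2,3) = 4.
N is a freebie, so (2,5) = 3.
Cage k is a single given cell, which forces (3,5) = 5.
Column 2 now contains 5, which forces (5,2) = 1.
The two cells of cage i must have sum 4, so (1,4) = 3.
3 is placed in column 5, leaving (1,5) = 1.
Row 2 now contains 3; hence (2,1) = 1.
Row 2 now contains 1, so (2,4) = 2.
Column 4 now contains 2, so (3,4) = 1.
Row 5 now contains 1, leaving (5,1) = 5.
Row 5 already has 5, which forces (5,4) = 4.
4 is placed in row 5; hence (5,5) = 2.
Cage b has product 6, so (3,3) = 2.
The 3 cells of cage b must have product 6, which forces (4,3) = 1.
Column 4 already has 4, leaving (4,4) = 5.
2 is placed in column 5, which forces (4,5) = 4.
2 is placed in row 5, so (5,3) = 3.
Cage a has product 12, leaving (3,1) = 4.
2 is placed in row 3, so (3,2) = 3.
Row 4 now contains 4, so (4,1) = 3.
The two cells of cage j must have sum 5; hence (4,2) = 2.
The full grid is 2 4 5 3 1 / 1 5 4 2 3 / 4 3 2 1 5 / 3 2 1 5 4 / 5 1 3 4 2.

3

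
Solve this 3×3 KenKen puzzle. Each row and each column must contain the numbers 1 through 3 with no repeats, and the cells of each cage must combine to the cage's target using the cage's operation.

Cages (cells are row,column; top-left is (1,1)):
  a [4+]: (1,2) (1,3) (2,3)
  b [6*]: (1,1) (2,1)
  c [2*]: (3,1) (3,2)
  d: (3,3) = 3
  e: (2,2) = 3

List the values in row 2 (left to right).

Cage a needs sum 4; hence (1,2) = 1.
Cage a needs sum 4, which forces (1,3) = 2.
Cage e is given, leaving (2,2) = 3.
The 3 cells of cage a must have sum 4, leaving (2,3) = 1.
1 is placed in column 2; hence (3,2) = 2.
D is a freebie, which forces (3,3) = 3.
Row 1 now contains 2, leaving (1,1) = 3.
Row 2 already has 3, leaving (2,1) = 2.
Row 3 now contains 2, which forces (3,1) = 1.
The full grid is 3 1 2 / 2 3 1 / 1 2 3.

2 3 1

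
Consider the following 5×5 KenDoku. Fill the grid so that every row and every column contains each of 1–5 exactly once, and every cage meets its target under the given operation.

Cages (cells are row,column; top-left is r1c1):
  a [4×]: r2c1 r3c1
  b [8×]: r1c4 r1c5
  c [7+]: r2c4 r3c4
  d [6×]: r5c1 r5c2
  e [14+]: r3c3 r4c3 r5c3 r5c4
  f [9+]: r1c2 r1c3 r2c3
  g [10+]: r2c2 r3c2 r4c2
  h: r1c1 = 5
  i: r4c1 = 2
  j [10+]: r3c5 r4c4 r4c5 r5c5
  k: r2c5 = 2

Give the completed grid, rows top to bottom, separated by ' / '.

5 3 1 2 4 / 4 1 5 3 2 / 1 5 2 4 3 / 2 4 3 1 5 / 3 2 4 5 1

Cage h is a single given cell, which forces r1c1 = 5.
Cage k is a single given cell, leaving r2c5 = 2.
Cage i is given, which forces r4c1 = 2.
Column 1 already has 2, so r5c1 = 3.
Row 5 already has 3; hence r5c2 = 2.
The two cells of cage b must have product 8, which forces r1c4 = 2.
2 is placed in column 5, so r1c5 = 4.
Cage j needs sum 10; hence r4c4 = 1.
Cage f needs sum 9, which forces r2c3 = 5.
The 4 cells of cage e must have sum 14, so r3c3 = 2.
Cage e needs sum 14, so r4c3 = 3.
Row 4 now contains 3; hence r4c5 = 5.
The 4 cells of cage e must have sum 14; hence r5c3 = 4.
Cage e has sum 14, leaving r5c4 = 5.
5 is placed in column 5; hence r5c5 = 1.
Cage f needs sum 9; hence r1c2 = 3.
Column 3 now contains 3, so r1c3 = 1.
Cage g has sum 10, so r2c2 = 1.
Cage g needs sum 10, leaving r3c2 = 5.
Column 5 already has 1, which forces r3c5 = 3.
Row 4 already has 5, leaving r4c2 = 4.
Row 2 now contains 1, so r2c1 = 4.
Cage c's pair has sum 7, so r2c4 = 3.
The two cells of cage a must have product 4, which forces r3c1 = 1.
Row 3 now contains 3, which forces r3c4 = 4.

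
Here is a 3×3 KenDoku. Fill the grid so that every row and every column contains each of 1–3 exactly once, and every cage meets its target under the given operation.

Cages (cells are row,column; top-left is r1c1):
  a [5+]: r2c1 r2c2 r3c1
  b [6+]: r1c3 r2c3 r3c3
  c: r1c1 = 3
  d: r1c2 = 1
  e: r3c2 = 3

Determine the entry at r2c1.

Cage c is given, leaving r1c1 = 3.
Cage d is given, so r1c2 = 1.
Row 1 already has 1, which forces r1c3 = 2.
Column 1 now contains 3, so r2c1 = 1.
Column 2 now contains 1, so r2c2 = 2.
Row 2 now contains 1, so r2c3 = 3.
Column 1 already has 1, which forces r3c1 = 2.
E is a freebie, which forces r3c2 = 3.
Column 3 already has 3, so r3c3 = 1.
Completed grid: 3 1 2 / 1 2 3 / 2 3 1.

1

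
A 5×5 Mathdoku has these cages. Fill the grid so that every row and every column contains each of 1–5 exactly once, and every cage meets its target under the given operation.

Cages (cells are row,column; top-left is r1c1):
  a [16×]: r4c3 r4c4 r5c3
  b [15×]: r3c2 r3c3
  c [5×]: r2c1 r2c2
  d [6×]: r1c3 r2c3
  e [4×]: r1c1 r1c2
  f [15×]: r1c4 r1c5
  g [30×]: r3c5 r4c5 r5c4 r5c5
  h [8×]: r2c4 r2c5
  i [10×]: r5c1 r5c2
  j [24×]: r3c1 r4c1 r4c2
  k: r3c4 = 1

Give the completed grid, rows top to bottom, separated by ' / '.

1 4 2 5 3 / 5 1 3 2 4 / 4 3 5 1 2 / 3 2 1 4 5 / 2 5 4 3 1

Cage k is a single given cell; hence r3c4 = 1.
In row 1, 2 can only go at r1c3, so r1c3 = 2.
Column 3 now contains 2; hence r2c3 = 3.
3 is placed in column 3, leaving r3c3 = 5.
Cage a needs product 16, leaving r4c3 = 1.
The 3 cells of cage a must have product 16, leaving r4c4 = 4.
Column 3 now contains 2; hence r5c3 = 4.
4 is placed in column 4, which forces r2c4 = 2.
The two cells of cage h must have product 8, leaving r2c5 = 4.
Cage j needs product 24, leaving r3c1 = 4.
5 is placed in row 3, which forces r3c2 = 3.
Row 3 now contains 3, leaving r3c5 = 2.
3 is placed in column 2, leaving r4c2 = 2.
2 is placed in column 2, which forces r5c2 = 5.
Row 5 already has 5; hence r5c4 = 3.
Cage g needs product 30, so r5c5 = 1.
4 is placed in column 1; hence r1c1 = 1.
The two cells of cage e must have product 4, which forces r1c2 = 4.
3 is placed in column 4, leaving r1c4 = 5.
The two cells of cage f must have product 15; hence r1c5 = 3.
The two cells of cage c must have product 5, so r2c1 = 5.
5 is placed in column 2, so r2c2 = 1.
Row 4 now contains 2; hence r4c1 = 3.
Cage g has product 30, which forces r4c5 = 5.
Row 5 already has 5; hence r5c1 = 2.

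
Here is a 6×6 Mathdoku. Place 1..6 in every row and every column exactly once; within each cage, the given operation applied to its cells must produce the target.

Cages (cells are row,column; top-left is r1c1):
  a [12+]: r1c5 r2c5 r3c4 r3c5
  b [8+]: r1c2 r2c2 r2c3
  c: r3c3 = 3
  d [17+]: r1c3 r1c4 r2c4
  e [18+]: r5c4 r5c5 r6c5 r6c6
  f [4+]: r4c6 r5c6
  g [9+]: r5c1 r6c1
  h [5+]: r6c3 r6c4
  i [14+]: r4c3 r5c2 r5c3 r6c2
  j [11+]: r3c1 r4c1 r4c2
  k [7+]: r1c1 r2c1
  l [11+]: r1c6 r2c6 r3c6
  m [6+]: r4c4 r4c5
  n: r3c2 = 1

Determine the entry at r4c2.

6

Cage d has sum 17, which forces r1c3 = 6.
The 3 cells of cage d must have sum 17, leaving r1c4 = 5.
Cage d needs sum 17; hence r2c4 = 6.
Cage n is given, leaving r3c2 = 1.
Cage c is given, leaving r3c3 = 3.
In column 1, 1 can only go at r4c1, so r4c1 = 1.
1 is placed in row 4, which forces r4c6 = 3.
Cage f needs two cells with sum 4, which forces r5c6 = 1.
In row 1, 1 can only go at r1c5, so r1c5 = 1.
In row 2, 1 can only go at r2c3, so r2c3 = 1.
The only place for 6 in row 4 is r4c2.
The 3 cells of cage j must have sum 11, leaving r3c1 = 4.
Row 3 already has 4, leaving r3c4 = 2.
2 is placed in row 3, which forces r3c6 = 5.
Column 4 now contains 2, leaving r4c4 = 4.
Row 4 now contains 4, which forces r4c5 = 2.
4 is placed in column 4, which forces r5c4 = 3.
Column 4 now contains 3, so r6c4 = 1.
Cage k's pair has sum 7; hence r1c1 = 2.
2 is placed in row 1; hence r1c6 = 4.
Cage k's pair has sum 7; hence r2c1 = 5.
Cage a needs sum 12; hence r2c5 = 3.
Column 6 now contains 4, leaving r2c6 = 2.
Row 3 already has 5, which forces r3c5 = 6.
2 is placed in row 4, so r4c3 = 5.
Cage g needs two cells with sum 9, so r5c1 = 6.
Cage g's pair has sum 9, leaving r6c1 = 3.
Row 6 already has 3, leaving r6c2 = 2.
The two cells of cage h must have sum 5, which forces r6c3 = 4.
Row 6 already has 4, so r6c5 = 5.
Column 6 now contains 4, so r6c6 = 6.
4 is placed in row 1, leaving r1c2 = 3.
Row 2 now contains 3, so r2c2 = 4.
The 4 cells of cage i must have sum 14, leaving r5c2 = 5.
Column 3 now contains 4, so r5c3 = 2.
Column 5 now contains 5; hence r5c5 = 4.
Filled in: 2 3 6 5 1 4 / 5 4 1 6 3 2 / 4 1 3 2 6 5 / 1 6 5 4 2 3 / 6 5 2 3 4 1 / 3 2 4 1 5 6.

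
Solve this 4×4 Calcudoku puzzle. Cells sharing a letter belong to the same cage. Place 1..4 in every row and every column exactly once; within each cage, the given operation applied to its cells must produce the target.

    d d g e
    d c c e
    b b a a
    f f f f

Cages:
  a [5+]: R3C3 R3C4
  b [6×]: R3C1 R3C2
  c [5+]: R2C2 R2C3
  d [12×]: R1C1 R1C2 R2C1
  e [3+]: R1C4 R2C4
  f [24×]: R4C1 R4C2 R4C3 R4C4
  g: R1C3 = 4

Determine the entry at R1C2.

G is a freebie, so R1C3 = 4.
Row 3 needs a 1, and only R3C3 is open for it.
Cage a's pair has sum 5, leaving R3C4 = 4.
Row 2 needs a 1, and only R2C4 is open for it.
Column 4 already has 1, which forces R1C4 = 2.
Column 4 now contains 2, which forces R4C4 = 3.
Cage d needs product 12, leaving R2C1 = 4.
Column 1 already has 4; hence R4C1 = 1.
1 is placed in row 4; hence R4C2 = 4.
Row 4 already has 3, so R4C3 = 2.
Column 1 already has 1, which forces R1C1 = 3.
Cage d has product 12, which forces R1C2 = 1.
The two cells of cage c must have sum 5, leaving R2C2 = 2.
2 is placed in column 3; hence R2C3 = 3.
3 is placed in column 1, so R3C1 = 2.
2 is placed in column 2, which forces R3C2 = 3.
The full grid is 3 1 4 2 / 4 2 3 1 / 2 3 1 4 / 1 4 2 3.

1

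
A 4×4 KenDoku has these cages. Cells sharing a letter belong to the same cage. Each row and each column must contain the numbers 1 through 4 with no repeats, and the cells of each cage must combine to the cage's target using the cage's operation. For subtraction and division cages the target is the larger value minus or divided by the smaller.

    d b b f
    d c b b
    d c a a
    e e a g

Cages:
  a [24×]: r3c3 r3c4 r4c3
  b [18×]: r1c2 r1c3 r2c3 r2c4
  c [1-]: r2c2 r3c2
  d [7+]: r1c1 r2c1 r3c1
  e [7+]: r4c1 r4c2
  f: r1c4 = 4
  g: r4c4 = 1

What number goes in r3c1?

Cage f is given; hence r1c4 = 4.
Cage g is a single given cell; hence r4c4 = 1.
Row 4 needs a 2, and only r4c3 is open for it.
Cage a has product 24, which forces r3c3 = 4.
Cage a needs product 24, leaving r3c4 = 3.
Cage b needs product 18, so r1c2 = 3.
Cage b has product 18, leaving r1c3 = 1.
The 3 cells of cage d must have sum 7, leaving r2c1 = 4.
Cage b has product 18, leaving r2c3 = 3.
3 is placed in column 4, which forces r2c4 = 2.
Column 1 now contains 4, so r4c1 = 3.
Column 2 now contains 3, leaving r4c2 = 4.
Row 1 already has 1; hence r1c1 = 2.
Row 2 now contains 2; hence r2c2 = 1.
Cage d needs sum 7; hence r3c1 = 1.
Cage c's pair has difference 1; hence r3c2 = 2.
The full grid is 2 3 1 4 / 4 1 3 2 / 1 2 4 3 / 3 4 2 1.

1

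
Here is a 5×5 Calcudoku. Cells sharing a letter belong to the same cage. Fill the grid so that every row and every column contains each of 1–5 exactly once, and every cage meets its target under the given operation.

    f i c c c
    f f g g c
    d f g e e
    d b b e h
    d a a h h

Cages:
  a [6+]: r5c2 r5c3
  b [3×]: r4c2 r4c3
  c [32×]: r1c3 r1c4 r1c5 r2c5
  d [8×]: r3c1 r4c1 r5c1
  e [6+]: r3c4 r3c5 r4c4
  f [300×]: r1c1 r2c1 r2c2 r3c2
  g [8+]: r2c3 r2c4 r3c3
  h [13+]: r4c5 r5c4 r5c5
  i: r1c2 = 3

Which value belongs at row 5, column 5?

3

Cage i is given, so r1c2 = 3.
The 4 cells of cage c must have product 32, leaving r2c5 = 4.
Column 2 already has 3; hence r4c2 = 1.
1 is placed in row 4, leaving r4c3 = 3.
Row 4 now contains 3, so r4c4 = 2.
Column 5 already has 4, which forces r4c5 = 5.
5 is placed in column 5, which forces r5c5 = 3.
Cage f has product 300, leaving r1c1 = 5.
Cage f needs product 300, which forces r2c1 = 3.
Row 2 already has 4, leaving r2c2 = 5.
5 is placed in row 2, so r2c4 = 1.
Cage f needs product 300, which forces r3c2 = 4.
Cage e has sum 6, leaving r3c4 = 3.
Cage e has sum 6, so r3c5 = 1.
2 is placed in row 4, which forces r4c1 = 4.
Column 2 already has 4, so r5c2 = 2.
Cage h has sum 13, which forces r5c4 = 5.
Cage c has product 32; hence r1c3 = 1.
Column 4 now contains 1, so r1c4 = 4.
1 is placed in column 5, leaving r1c5 = 2.
1 is placed in row 2; hence r2c3 = 2.
1 is placed in row 3; hence r3c1 = 2.
Cage g needs sum 8; hence r3c3 = 5.
Row 5 now contains 2, so r5c1 = 1.
Cage a's pair has sum 6; hence r5c3 = 4.
Filled in: 5 3 1 4 2 / 3 5 2 1 4 / 2 4 5 3 1 / 4 1 3 2 5 / 1 2 4 5 3.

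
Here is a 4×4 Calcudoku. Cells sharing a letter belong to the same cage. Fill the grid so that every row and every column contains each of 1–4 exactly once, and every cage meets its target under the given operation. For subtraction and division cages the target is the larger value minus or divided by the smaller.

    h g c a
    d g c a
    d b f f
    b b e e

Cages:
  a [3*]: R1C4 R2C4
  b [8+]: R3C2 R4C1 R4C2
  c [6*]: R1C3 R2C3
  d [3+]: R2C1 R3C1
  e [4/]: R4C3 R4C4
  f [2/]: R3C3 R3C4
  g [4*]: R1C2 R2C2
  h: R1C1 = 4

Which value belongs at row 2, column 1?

Cage h is given, which forces R1C1 = 4.
Row 1 now contains 4, so R1C2 = 1.
Row 1 already has 1, so R1C4 = 3.
Column 2 already has 1; hence R2C2 = 4.
3 is placed in column 4, which forces R2C4 = 1.
1 is placed in column 4, leaving R4C4 = 4.
Row 1 already has 3; hence R1C3 = 2.
Row 2 now contains 1, leaving R2C1 = 2.
Cage c's pair has product 6; hence R2C3 = 3.
Cage d's pair has sum 3, which forces R3C1 = 1.
The 3 cells of cage b must have sum 8, which forces R3C2 = 3.
Row 3 already has 1; hence R3C3 = 4.
4 is placed in column 4; hence R3C4 = 2.
The 3 cells of cage b must have sum 8, which forces R4C1 = 3.
Cage b has sum 8, so R4C2 = 2.
Row 4 now contains 4, so R4C3 = 1.
Filled in: 4 1 2 3 / 2 4 3 1 / 1 3 4 2 / 3 2 1 4.

2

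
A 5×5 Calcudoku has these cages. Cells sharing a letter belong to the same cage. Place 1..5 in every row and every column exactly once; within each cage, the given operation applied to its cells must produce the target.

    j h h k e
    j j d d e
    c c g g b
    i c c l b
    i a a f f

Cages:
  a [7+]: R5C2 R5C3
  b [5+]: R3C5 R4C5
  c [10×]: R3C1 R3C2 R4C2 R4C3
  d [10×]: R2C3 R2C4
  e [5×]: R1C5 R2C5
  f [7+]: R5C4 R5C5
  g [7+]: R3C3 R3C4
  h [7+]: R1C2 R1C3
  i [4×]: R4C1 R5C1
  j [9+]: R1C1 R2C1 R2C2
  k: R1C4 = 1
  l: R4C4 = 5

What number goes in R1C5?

5

Cage k is a single given cell, leaving R1C4 = 1.
1 is placed in row 1, so R1C5 = 5.
Column 5 already has 5, leaving R2C5 = 1.
Cage l is given, leaving R4C4 = 5.
The two cells of cage d must have product 10, leaving R2C3 = 5.
5 is placed in column 4; hence R2C4 = 2.
Cage j needs sum 9, leaving R1C1 = 2.
The only place for 2 in row 3 is R3C5.
Column 5 already has 2, which forces R4C5 = 3.
Column 5 already has 3, leaving R5C5 = 4.
Cage i needs two cells with product 4; hence R4C1 = 4.
Row 5 now contains 4, so R5C1 = 1.
Cage a needs two cells with sum 7, so R5C2 = 5.
The two cells of cage a must have sum 7; hence R5C3 = 2.
Row 5 now contains 4; hence R5C4 = 3.
Column 1 already has 4; hence R2C1 = 3.
Cage j needs sum 9, so R2C2 = 4.
1 is placed in column 1; hence R3C1 = 5.
Column 2 now contains 5, leaving R3C2 = 1.
The two cells of cage g must have sum 7, so R3C3 = 3.
3 is placed in column 4, which forces R3C4 = 4.
Cage c needs product 10, leaving R4C2 = 2.
2 is placed in column 3, which forces R4C3 = 1.
Column 2 now contains 4; hence R1C2 = 3.
Column 3 now contains 3, which forces R1C3 = 4.
The full grid is 2 3 4 1 5 / 3 4 5 2 1 / 5 1 3 4 2 / 4 2 1 5 3 / 1 5 2 3 4.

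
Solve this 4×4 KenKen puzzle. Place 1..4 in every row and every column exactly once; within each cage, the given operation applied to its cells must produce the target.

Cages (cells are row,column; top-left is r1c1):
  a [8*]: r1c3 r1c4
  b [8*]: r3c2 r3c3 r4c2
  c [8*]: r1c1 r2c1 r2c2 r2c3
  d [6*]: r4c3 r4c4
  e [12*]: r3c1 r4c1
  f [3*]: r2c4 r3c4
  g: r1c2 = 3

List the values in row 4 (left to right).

Cage c has product 8; hence r1c1 = 1.
G is a freebie, which forces r1c2 = 3.
Row 2 needs a 3, and only r2c4 is open for it.
Column 4 already has 3, so r3c4 = 1.
The two cells of cage d must have product 6, leaving r4c3 = 3.
Column 4 already has 3, which forces r4c4 = 2.
Cage a's pair has product 8, leaving r1c3 = 2.
Column 4 already has 2, leaving r1c4 = 4.
Cage e's pair has product 12, leaving r3c1 = 3.
Column 3 now contains 2, which forces r3c3 = 4.
3 is placed in row 4, so r4c1 = 4.
Cage b has product 8, so r4c2 = 1.
4 is placed in column 1, leaving r2c1 = 2.
The 4 cells of cage c must have product 8, so r2c2 = 4.
Column 3 already has 4, so r2c3 = 1.
Row 3 already has 4, so r3c2 = 2.
The full grid is 1 3 2 4 / 2 4 1 3 / 3 2 4 1 / 4 1 3 2.

4 1 3 2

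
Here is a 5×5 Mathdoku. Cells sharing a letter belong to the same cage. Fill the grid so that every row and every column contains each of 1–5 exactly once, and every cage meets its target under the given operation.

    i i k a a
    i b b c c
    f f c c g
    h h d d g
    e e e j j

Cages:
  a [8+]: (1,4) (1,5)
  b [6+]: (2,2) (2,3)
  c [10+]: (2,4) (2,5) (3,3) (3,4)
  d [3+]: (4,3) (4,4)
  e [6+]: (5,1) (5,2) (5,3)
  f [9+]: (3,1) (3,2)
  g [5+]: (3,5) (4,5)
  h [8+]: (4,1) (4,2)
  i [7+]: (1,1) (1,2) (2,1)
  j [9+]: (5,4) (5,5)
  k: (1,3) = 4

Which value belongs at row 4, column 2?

5

Cage k is a single given cell, so (1,3) = 4.
Row 4 needs a 4, and only (4,5) is open for it.
Cage g needs two cells with sum 5, leaving (3,5) = 1.
Cage j needs two cells with sum 9, leaving (5,4) = 4.
4 is placed in column 5, which forces (5,5) = 5.
Cage a needs two cells with sum 8, so (1,4) = 5.
Column 5 now contains 5; hence (1,5) = 3.
Column 5 now contains 3, so (2,5) = 2.
Cage i has sum 7, leaving (2,1) = 4.
Column 1 already has 4, so (3,1) = 5.
Row 3 now contains 5, so (3,2) = 4.
Row 3 now contains 5; hence (3,3) = 3.
Cage c has sum 10, which forces (3,4) = 2.
5 is placed in column 1, so (4,1) = 3.
3 is placed in row 4, leaving (4,2) = 5.
Column 4 already has 2; hence (4,4) = 1.
Column 2 now contains 5; hence (2,2) = 1.
Cage b's pair has sum 6, which forces (2,3) = 5.
1 is placed in column 4, so (2,4) = 3.
1 is placed in row 4, which forces (4,3) = 2.
The 3 cells of cage e must have sum 6, so (5,2) = 3.
2 is placed in column 3; hence (5,3) = 1.
The 3 cells of cage i must have sum 7, leaving (1,1) = 1.
Column 2 already has 1; hence (1,2) = 2.
1 is placed in row 5, which forces (5,1) = 2.
Filled in: 1 2 4 5 3 / 4 1 5 3 2 / 5 4 3 2 1 / 3 5 2 1 4 / 2 3 1 4 5.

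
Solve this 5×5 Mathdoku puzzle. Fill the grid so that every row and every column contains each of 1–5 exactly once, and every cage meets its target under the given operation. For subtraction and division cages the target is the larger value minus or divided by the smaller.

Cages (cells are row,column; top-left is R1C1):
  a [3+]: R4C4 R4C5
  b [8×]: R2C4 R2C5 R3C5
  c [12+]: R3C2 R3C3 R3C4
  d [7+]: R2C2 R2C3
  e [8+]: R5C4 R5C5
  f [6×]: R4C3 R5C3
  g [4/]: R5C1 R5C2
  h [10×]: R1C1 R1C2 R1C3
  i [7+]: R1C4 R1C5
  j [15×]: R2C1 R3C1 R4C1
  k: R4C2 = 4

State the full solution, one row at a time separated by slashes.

2 5 1 4 3 / 3 2 5 1 4 / 1 3 4 5 2 / 5 4 3 2 1 / 4 1 2 3 5

Cage k is given, leaving R4C2 = 4.
Column 2 already has 4; hence R5C2 = 1.
Row 5 already has 1, leaving R5C1 = 4.
The only place for 2 in row 3 is R3C5.
The two cells of cage a must have sum 3, so R4C4 = 2.
Column 5 already has 2, leaving R4C5 = 1.
Cage b needs product 8; hence R2C4 = 1.
1 is placed in column 5, which forces R2C5 = 4.
2 is placed in row 4; hence R4C3 = 3.
The two cells of cage f must have product 6, leaving R5C3 = 2.
The two cells of cage i must have sum 7, leaving R1C4 = 4.
4 is placed in column 5, which forces R1C5 = 3.
Cage j has product 15, leaving R2C1 = 3.
Cage d needs two cells with sum 7, leaving R2C2 = 2.
2 is placed in column 3, so R2C3 = 5.
Cage j has product 15; hence R3C1 = 1.
Column 3 already has 5, which forces R3C3 = 4.
Row 4 now contains 3, which forces R4C1 = 5.
Column 5 already has 3; hence R5C5 = 5.
Column 1 already has 5, which forces R1C1 = 2.
Column 2 now contains 2, so R1C2 = 5.
Column 3 already has 5, which forces R1C3 = 1.
Column 2 now contains 5; hence R3C2 = 3.
Row 3 already has 3, so R3C4 = 5.
5 is placed in row 5, leaving R5C4 = 3.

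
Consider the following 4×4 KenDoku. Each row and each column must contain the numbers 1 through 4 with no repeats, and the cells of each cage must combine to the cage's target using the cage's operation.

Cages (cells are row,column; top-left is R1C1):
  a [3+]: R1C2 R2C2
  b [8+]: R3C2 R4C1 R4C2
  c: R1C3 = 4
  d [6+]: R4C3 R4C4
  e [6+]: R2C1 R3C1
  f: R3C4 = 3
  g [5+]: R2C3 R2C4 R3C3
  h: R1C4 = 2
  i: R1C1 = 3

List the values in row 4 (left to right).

Cage i is a single given cell, which forces R1C1 = 3.
C is a freebie, leaving R1C3 = 4.
Cage h is a single given cell, so R1C4 = 2.
2 is placed in column 4; hence R2C4 = 1.
Cage f is given; hence R3C4 = 3.
4 is placed in column 3, so R4C3 = 2.
2 is placed in column 4, so R4C4 = 4.
Row 1 now contains 2, leaving R1C2 = 1.
Row 2 already has 1, so R2C2 = 2.
Row 2 already has 1, so R2C3 = 3.
Cage b has sum 8; hence R3C2 = 4.
Column 3 now contains 2, so R3C3 = 1.
Row 4 already has 4, which forces R4C1 = 1.
The 3 cells of cage b must have sum 8; hence R4C2 = 3.
Row 2 now contains 2, which forces R2C1 = 4.
Row 3 already has 4, so R3C1 = 2.
The full grid is 3 1 4 2 / 4 2 3 1 / 2 4 1 3 / 1 3 2 4.

1 3 2 4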